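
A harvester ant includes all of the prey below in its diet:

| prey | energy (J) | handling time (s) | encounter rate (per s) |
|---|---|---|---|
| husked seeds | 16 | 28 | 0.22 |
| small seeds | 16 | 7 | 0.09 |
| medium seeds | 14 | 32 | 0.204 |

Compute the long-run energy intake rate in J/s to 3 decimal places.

0.546 J/s

R = Σλ_iE_i / (1 + Σλ_ih_i)
Numerator: 0.22×16 + 0.09×16 + 0.204×14 = 7.816
Denominator: 1 + 0.22×28 + 0.09×7 + 0.204×32 = 14.32
R = 7.816/14.32 = 0.5459 J/s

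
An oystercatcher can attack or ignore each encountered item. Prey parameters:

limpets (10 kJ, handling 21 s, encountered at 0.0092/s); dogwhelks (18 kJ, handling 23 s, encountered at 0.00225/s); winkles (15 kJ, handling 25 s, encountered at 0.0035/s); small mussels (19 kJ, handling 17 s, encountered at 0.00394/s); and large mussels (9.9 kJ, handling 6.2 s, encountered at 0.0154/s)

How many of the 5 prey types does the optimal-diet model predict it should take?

Profitabilities (E/h, kJ/s): large mussels 1.6, small mussels 1.12, dogwhelks 0.783, winkles 0.6, limpets 0.476. Add prey in this order while the next type's profitability exceeds the intake rate on those already taken.
Rate on top 1: 0.1392. small mussels: 1.12 > 0.1392 → include.
Rate on top 2: 0.1956. dogwhelks: 0.783 > 0.1956 → include.
Rate on top 3: 0.2206. winkles: 0.6 > 0.2206 → include.
Rate on top 4: 0.2461. limpets: 0.476 > 0.2461 → include.
Optimal diet: large mussels, small mussels, dogwhelks, winkles, limpets — 5 of 5 types.

5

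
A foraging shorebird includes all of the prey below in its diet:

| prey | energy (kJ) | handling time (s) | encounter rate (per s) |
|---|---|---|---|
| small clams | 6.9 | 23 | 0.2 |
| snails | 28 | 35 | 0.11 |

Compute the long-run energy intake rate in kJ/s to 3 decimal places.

Energy encountered per unit search time: 0.2×6.9 + 0.11×28 = 4.46 kJ/s.
Handling time per unit search time: 0.2×23 + 0.11×35 = 8.45.
Rate = 4.46/(1 + 8.45) = 0.472 kJ/s.

0.472 kJ/s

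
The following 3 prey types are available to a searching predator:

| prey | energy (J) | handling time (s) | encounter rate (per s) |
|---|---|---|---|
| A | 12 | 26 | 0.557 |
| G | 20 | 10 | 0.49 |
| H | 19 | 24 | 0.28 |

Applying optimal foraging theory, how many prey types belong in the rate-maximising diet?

Profitabilities (E/h, J/s): G 2, H 0.792, A 0.462. Add prey in this order while the next type's profitability exceeds the intake rate on those already taken.
Rate on top 1: 1.661. H: 0.792 < 1.661 → exclude; stop.
Optimal diet: G — 1 of 3 types.

1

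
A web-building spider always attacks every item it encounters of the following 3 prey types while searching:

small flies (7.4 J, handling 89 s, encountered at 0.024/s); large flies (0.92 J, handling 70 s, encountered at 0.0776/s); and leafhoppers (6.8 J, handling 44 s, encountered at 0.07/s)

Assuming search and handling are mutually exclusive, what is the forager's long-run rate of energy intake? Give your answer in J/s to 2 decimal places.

R = (0.024×7.4 + 0.0776×0.92 + 0.07×6.8) / (1 + 0.024×89 + 0.0776×70 + 0.07×44) = 0.725/11.65 = 0.06224 J/s.

0.06 J/s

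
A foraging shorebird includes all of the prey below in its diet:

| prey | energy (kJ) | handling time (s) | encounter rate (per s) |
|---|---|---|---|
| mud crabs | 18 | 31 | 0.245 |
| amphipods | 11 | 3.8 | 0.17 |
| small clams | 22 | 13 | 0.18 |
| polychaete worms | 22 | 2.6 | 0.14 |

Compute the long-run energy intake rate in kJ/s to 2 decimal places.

1.12 kJ/s

R = Σλ_iE_i / (1 + Σλ_ih_i)
Numerator: 0.245×18 + 0.17×11 + 0.18×22 + 0.14×22 = 13.32
Denominator: 1 + 0.245×31 + 0.17×3.8 + 0.18×13 + 0.14×2.6 = 11.95
R = 13.32/11.95 = 1.115 kJ/s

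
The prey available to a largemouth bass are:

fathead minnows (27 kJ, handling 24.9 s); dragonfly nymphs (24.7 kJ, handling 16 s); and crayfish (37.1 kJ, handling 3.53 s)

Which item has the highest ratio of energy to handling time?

In descending order of E/h:
crayfish: 37.1/3.53 = 10.5 kJ/s
dragonfly nymphs: 24.7/16 = 1.54 kJ/s
fathead minnows: 27/24.9 = 1.08 kJ/s

crayfish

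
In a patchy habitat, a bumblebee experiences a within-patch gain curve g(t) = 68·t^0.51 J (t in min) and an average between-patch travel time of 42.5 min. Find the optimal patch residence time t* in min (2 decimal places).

44.23 min

Maximise g(t)/(T+t): set derivative to zero → g'(t)(T+t) = g(t).
g'(t) = 0.51·68·t^-0.49. Setting 0.51·68·t^-0.49 = 68·t^0.51/(42.5+t) gives 0.51(42.5+t) = t, so 0.49·t = 0.51×42.5.
t* = 0.51×42.5/0.49 = 44.23 min.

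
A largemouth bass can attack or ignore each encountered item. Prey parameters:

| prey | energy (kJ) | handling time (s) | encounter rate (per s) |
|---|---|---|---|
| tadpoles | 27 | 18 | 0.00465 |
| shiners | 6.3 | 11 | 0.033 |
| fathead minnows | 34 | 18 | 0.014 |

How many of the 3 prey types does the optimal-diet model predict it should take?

Rank by E/h (kJ/s): fathead minnows 1.89, tadpoles 1.5, shiners 0.573. Include each in turn until the next type's E/h falls below the running intake rate.
Rate on top 1: 0.3802. tadpoles: 1.5 > 0.3802 → include.
Rate on top 2: 0.4504. shiners: 0.573 > 0.4504 → include.
Optimal diet: fathead minnows, tadpoles, shiners — 3 of 3 types.

3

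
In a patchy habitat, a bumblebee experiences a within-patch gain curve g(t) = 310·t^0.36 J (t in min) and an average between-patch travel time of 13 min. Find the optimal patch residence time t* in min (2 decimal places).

Maximise g(t)/(T+t): set derivative to zero → g'(t)(T+t) = g(t).
g'(t) = 0.36·310·t^-0.64. Setting 0.36·310·t^-0.64 = 310·t^0.36/(13+t) gives 0.36(13+t) = t, so 0.64·t = 0.36×13.
t* = 0.36×13/0.64 = 7.312 min.

7.31 min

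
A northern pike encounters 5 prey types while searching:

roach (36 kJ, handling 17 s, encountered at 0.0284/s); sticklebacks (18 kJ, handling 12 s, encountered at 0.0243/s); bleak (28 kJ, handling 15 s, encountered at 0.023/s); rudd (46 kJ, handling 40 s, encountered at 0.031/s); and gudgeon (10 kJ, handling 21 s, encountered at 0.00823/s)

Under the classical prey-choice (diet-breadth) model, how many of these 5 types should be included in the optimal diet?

4

Rank by E/h (kJ/s): roach 2.12, bleak 1.87, sticklebacks 1.5, rudd 1.15, gudgeon 0.476. Include each in turn until the next type's E/h falls below the running intake rate.
Rate on top 1: 0.6895. bleak: 1.87 > 0.6895 → include.
Rate on top 2: 0.9117. sticklebacks: 1.5 > 0.9117 → include.
Rate on top 3: 0.9926. rudd: 1.15 > 0.9926 → include.
Rate on top 4: 1.051. gudgeon: 0.476 < 1.051 → exclude; stop.
Optimal diet: roach, bleak, sticklebacks, rudd — 4 of 5 types.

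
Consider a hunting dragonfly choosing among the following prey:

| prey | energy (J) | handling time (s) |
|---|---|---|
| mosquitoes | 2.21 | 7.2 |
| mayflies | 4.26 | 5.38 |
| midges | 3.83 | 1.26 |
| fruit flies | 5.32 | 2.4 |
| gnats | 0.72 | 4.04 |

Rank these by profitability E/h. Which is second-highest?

fruit flies

In descending order of E/h:
midges: 3.83/1.26 = 3.04 J/s
fruit flies: 5.32/2.4 = 2.22 J/s
mayflies: 4.26/5.38 = 0.792 J/s
mosquitoes: 2.21/7.2 = 0.307 J/s
gnats: 0.72/4.04 = 0.178 J/s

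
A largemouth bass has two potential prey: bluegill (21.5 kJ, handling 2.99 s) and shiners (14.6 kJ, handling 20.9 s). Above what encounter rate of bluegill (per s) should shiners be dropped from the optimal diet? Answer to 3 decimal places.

Drop shiners once their profitability E₂/h₂ falls below the rate achievable on bluegill alone: E₂/h₂ = λE₁/(1 + λh₁).
Solve for λ: λE₁h₂ = E₂(1 + λh₁) → λ(E₁h₂ − E₂h₁) = E₂ → λ = E₂/(E₁h₂ − E₂h₁).
λ = 14.6/(21.5×20.9 − 14.6×2.99) = 14.6/405.7 = 0.03599 per s.

0.036 per s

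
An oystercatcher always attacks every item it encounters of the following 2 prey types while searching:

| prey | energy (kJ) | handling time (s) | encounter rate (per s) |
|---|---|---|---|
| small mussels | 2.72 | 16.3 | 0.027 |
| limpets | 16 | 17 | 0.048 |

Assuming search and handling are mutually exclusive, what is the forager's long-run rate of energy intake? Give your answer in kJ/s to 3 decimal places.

R = (0.027×2.72 + 0.048×16) / (1 + 0.027×16.3 + 0.048×17) = 0.8414/2.256 = 0.373 kJ/s.

0.373 kJ/s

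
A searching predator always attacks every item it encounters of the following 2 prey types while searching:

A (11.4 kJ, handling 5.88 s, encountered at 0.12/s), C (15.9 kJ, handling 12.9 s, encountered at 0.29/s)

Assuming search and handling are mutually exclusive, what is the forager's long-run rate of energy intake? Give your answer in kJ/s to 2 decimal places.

R = (0.12×11.4 + 0.29×15.9) / (1 + 0.12×5.88 + 0.29×12.9) = 5.979/5.447 = 1.098 kJ/s.

1.10 kJ/s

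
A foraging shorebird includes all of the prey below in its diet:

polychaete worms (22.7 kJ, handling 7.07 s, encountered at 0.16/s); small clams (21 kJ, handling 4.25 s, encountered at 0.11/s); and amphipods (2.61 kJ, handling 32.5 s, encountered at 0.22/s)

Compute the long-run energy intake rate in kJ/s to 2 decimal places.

0.67 kJ/s

R = (0.16×22.7 + 0.11×21 + 0.22×2.61) / (1 + 0.16×7.07 + 0.11×4.25 + 0.22×32.5) = 6.516/9.749 = 0.6684 kJ/s.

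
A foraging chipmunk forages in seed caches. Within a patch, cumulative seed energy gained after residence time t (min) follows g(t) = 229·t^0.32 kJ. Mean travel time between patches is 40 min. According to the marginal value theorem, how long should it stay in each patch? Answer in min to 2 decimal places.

18.82 min

Optimal t* satisfies g'(t*) = g(t*)/(T + t*).
g'(t) = 0.32·229·t^-0.68. Setting 0.32·229·t^-0.68 = 229·t^0.32/(40+t) gives 0.32(40+t) = t, so 0.68·t = 0.32×40.
t* = 0.32×40/0.68 = 18.82 min.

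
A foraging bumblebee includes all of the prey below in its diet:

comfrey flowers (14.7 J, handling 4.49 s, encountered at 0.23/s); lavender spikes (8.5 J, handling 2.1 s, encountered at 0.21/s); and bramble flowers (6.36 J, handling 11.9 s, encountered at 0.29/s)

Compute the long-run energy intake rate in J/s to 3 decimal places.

1.183 J/s

Energy encountered per unit search time: 0.23×14.7 + 0.21×8.5 + 0.29×6.36 = 7.01 J/s.
Handling time per unit search time: 0.23×4.49 + 0.21×2.1 + 0.29×11.9 = 4.925.
Rate = 7.01/(1 + 4.925) = 1.183 J/s.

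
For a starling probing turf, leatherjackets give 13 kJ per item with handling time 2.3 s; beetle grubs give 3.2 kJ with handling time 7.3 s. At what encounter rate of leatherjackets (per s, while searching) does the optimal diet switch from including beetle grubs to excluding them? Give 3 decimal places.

The zero-one rule: include beetle grubs iff E₂/h₂ > λE₁/(1+λh₁). Equality gives the switch point.
λE₁h₂ = E₂ + λE₂h₁ ⇒ λ = E₂/(E₁h₂ − E₂h₁) = 3.2/(94.9 − 7.36) = 0.03655 per s.

0.037 per s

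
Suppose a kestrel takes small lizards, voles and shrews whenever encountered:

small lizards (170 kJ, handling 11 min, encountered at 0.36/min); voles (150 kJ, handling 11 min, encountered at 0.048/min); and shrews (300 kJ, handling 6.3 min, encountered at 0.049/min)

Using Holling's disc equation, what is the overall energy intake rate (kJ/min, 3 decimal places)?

R = Σλ_iE_i / (1 + Σλ_ih_i)
Numerator: 0.36×170 + 0.048×150 + 0.049×300 = 83.1
Denominator: 1 + 0.36×11 + 0.048×11 + 0.049×6.3 = 5.797
R = 83.1/5.797 = 14.34 kJ/min

14.336 kJ/min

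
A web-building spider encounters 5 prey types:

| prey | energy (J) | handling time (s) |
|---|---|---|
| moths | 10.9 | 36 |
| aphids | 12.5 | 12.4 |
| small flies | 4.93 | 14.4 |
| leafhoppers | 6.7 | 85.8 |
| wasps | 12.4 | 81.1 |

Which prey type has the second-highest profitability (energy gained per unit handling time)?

Profitability E/h (J/s): moths = 10.9/36 = 0.303, aphids = 12.5/12.4 = 1.01, small flies = 4.93/14.4 = 0.342, leafhoppers = 6.7/85.8 = 0.0781, wasps = 12.4/81.1 = 0.153.
Ranked: aphids > small flies > moths > wasps > leafhoppers.

small flies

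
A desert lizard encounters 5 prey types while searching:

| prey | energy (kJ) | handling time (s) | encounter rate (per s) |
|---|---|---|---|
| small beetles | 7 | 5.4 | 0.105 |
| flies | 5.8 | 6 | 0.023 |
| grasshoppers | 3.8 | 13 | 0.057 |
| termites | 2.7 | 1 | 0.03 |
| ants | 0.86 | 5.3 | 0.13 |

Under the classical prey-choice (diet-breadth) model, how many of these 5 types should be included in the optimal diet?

3

Profitabilities (E/h, kJ/s): termites 2.7, small beetles 1.3, flies 0.967, grasshoppers 0.292, ants 0.162. Add prey in this order while the next type's profitability exceeds the intake rate on those already taken.
Rate on top 1: 0.07864. small beetles: 1.3 > 0.07864 → include.
Rate on top 2: 0.511. flies: 0.967 > 0.511 → include.
Rate on top 3: 0.5472. grasshoppers: 0.292 < 0.5472 → exclude; stop.
Optimal diet: termites, small beetles, flies — 3 of 5 types.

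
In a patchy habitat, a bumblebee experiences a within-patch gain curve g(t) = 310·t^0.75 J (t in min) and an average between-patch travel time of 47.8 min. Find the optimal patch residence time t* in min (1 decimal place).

Optimal t* satisfies g'(t*) = g(t*)/(T + t*).
g'(t) = 0.75·310·t^-0.25. Setting 0.75·310·t^-0.25 = 310·t^0.75/(47.8+t) gives 0.75(47.8+t) = t, so 0.25·t = 0.75×47.8.
t* = 0.75×47.8/0.25 = 143.4 min.

143.4 min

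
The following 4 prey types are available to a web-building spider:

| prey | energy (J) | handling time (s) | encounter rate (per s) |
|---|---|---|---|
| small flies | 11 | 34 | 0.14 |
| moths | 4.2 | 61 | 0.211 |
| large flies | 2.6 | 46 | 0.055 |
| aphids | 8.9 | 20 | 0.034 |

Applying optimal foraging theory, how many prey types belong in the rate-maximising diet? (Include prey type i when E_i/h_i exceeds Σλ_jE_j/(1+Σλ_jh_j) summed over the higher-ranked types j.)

2

E/h in descending order: aphids 0.445, small flies 0.324, moths 0.0689, large flies 0.0565 J/s. The optimal diet is the largest prefix of this list for which every included type satisfies E_i/h_i > R on the types above it.
Rate on top 1: 0.1801. small flies: 0.324 > 0.1801 → include.
Rate on top 2: 0.2861. moths: 0.0689 < 0.2861 → exclude; stop.
Optimal diet: aphids, small flies — 2 of 4 types.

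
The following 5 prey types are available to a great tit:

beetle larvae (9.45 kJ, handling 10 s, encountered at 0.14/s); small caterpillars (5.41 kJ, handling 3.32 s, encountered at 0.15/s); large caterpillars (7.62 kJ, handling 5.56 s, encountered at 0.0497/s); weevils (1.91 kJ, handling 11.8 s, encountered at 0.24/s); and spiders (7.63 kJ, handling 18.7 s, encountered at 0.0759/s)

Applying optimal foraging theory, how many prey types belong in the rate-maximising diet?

3

Rank by E/h (kJ/s): small caterpillars 1.63, large caterpillars 1.37, beetle larvae 0.945, spiders 0.408, weevils 0.162. Include each in turn until the next type's E/h falls below the running intake rate.
Rate on top 1: 0.5417. large caterpillars: 1.37 > 0.5417 → include.
Rate on top 2: 0.6708. beetle larvae: 0.945 > 0.6708 → include.
Rate on top 3: 0.7917. spiders: 0.408 < 0.7917 → exclude; stop.
Optimal diet: small caterpillars, large caterpillars, beetle larvae — 3 of 5 types.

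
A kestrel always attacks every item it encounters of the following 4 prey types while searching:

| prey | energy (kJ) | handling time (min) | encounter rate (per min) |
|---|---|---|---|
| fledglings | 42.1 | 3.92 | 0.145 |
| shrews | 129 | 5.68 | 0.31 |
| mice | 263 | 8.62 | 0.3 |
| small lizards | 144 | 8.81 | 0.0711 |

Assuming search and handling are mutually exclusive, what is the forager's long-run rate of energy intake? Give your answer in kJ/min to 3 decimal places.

Energy encountered per unit search time: 0.145×42.1 + 0.31×129 + 0.3×263 + 0.0711×144 = 135.2 kJ/min.
Handling time per unit search time: 0.145×3.92 + 0.31×5.68 + 0.3×8.62 + 0.0711×8.81 = 5.542.
Rate = 135.2/(1 + 5.542) = 20.67 kJ/min.

20.673 kJ/min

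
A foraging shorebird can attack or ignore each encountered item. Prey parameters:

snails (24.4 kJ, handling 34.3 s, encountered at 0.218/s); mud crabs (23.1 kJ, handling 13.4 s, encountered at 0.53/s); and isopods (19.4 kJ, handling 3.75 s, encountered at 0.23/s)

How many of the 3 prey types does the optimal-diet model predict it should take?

1

Rank by E/h (kJ/s): isopods 5.17, mud crabs 1.72, snails 0.711. Include each in turn until the next type's E/h falls below the running intake rate.
Rate on top 1: 2.396. mud crabs: 1.72 < 2.396 → exclude; stop.
Optimal diet: isopods — 1 of 3 types.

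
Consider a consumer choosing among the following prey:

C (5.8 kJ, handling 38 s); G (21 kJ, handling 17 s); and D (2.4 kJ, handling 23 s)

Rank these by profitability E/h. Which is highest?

G

In descending order of E/h:
G: 21/17 = 1.24 kJ/s
C: 5.8/38 = 0.153 kJ/s
D: 2.4/23 = 0.104 kJ/s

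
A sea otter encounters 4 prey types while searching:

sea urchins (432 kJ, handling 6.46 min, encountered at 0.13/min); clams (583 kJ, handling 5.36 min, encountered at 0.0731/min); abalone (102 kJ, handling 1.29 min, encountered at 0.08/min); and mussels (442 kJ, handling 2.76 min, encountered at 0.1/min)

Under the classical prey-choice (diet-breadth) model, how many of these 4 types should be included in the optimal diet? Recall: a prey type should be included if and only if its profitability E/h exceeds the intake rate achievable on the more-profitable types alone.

4

Profitabilities (E/h, kJ/min): mussels 160, clams 109, abalone 79.1, sea urchins 66.9. Add prey in this order while the next type's profitability exceeds the intake rate on those already taken.
Rate on top 1: 34.64. clams: 109 > 34.64 → include.
Rate on top 2: 52.05. abalone: 79.1 > 52.05 → include.
Rate on top 3: 53.63. sea urchins: 66.9 > 53.63 → include.
Optimal diet: mussels, clams, abalone, sea urchins — 4 of 4 types.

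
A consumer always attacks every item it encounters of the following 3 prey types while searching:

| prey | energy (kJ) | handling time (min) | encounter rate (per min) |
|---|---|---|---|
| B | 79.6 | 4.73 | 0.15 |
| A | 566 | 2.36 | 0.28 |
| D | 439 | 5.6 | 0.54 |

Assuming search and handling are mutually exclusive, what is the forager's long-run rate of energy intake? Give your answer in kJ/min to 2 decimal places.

Energy encountered per unit search time: 0.15×79.6 + 0.28×566 + 0.54×439 = 407.5 kJ/min.
Handling time per unit search time: 0.15×4.73 + 0.28×2.36 + 0.54×5.6 = 4.394.
Rate = 407.5/(1 + 4.394) = 75.54 kJ/min.

75.54 kJ/min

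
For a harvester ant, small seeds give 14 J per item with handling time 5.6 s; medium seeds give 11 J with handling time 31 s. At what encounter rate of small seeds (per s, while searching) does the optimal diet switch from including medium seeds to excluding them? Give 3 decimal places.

At the threshold, the rate on small seeds alone equals the profitability of medium seeds: λ·14/(1 + λ·5.6) = 11/31 = 0.3548.
Rearranging, λ(14 − 0.3548×5.6) = 0.3548, so λ = 0.3548/12.01 = 0.02954 per s.

0.030 per s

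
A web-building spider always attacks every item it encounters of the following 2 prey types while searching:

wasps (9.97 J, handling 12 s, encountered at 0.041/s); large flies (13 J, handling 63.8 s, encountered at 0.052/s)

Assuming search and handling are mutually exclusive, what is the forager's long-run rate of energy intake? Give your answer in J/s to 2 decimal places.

R = Σλ_iE_i / (1 + Σλ_ih_i)
Numerator: 0.041×9.97 + 0.052×13 = 1.085
Denominator: 1 + 0.041×12 + 0.052×63.8 = 4.81
R = 1.085/4.81 = 0.2255 J/s

0.23 J/s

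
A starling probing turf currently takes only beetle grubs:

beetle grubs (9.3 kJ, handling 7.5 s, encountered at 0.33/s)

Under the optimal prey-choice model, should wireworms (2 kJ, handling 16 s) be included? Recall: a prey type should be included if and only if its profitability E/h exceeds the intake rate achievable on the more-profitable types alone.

No

Intake rate on the current diet: R = (0.33×9.3) / (1 + 0.33×7.5) = 3.069/3.475 = 0.8832 kJ/s.
Profitability of wireworms: 2/16 = 0.125 kJ/s.
Since 0.125 < R, time spent handling wireworms is better spent searching.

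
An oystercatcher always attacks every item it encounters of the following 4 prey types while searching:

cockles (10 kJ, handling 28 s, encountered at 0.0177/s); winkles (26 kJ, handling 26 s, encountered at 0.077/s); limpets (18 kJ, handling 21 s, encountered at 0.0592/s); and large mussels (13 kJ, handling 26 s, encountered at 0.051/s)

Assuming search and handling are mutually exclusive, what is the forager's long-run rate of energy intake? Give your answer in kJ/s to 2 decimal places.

R = (0.0177×10 + 0.077×26 + 0.0592×18 + 0.051×13) / (1 + 0.0177×28 + 0.077×26 + 0.0592×21 + 0.051×26) = 3.908/6.067 = 0.6441 kJ/s.

0.64 kJ/s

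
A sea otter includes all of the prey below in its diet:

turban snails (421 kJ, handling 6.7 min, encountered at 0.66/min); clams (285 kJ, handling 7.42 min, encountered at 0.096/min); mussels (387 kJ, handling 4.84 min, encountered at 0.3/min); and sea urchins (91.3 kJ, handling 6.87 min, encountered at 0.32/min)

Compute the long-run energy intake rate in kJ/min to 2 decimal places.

46.04 kJ/min

R = Σλ_iE_i / (1 + Σλ_ih_i)
Numerator: 0.66×421 + 0.096×285 + 0.3×387 + 0.32×91.3 = 450.5
Denominator: 1 + 0.66×6.7 + 0.096×7.42 + 0.3×4.84 + 0.32×6.87 = 9.785
R = 450.5/9.785 = 46.04 kJ/min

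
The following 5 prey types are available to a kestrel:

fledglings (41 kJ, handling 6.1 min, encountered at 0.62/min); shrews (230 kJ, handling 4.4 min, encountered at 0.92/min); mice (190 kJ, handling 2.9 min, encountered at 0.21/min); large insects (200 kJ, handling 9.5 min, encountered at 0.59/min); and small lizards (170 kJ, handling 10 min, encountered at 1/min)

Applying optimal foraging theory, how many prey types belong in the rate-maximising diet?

E/h in descending order: mice 65.5, shrews 52.3, large insects 21.1, small lizards 17, fledglings 6.72 kJ/min. The optimal diet is the largest prefix of this list for which every included type satisfies E_i/h_i > R on the types above it.
Rate on top 1: 24.8. shrews: 52.3 > 24.8 → include.
Rate on top 2: 44.46. large insects: 21.1 < 44.46 → exclude; stop.
Optimal diet: mice, shrews — 2 of 5 types.

2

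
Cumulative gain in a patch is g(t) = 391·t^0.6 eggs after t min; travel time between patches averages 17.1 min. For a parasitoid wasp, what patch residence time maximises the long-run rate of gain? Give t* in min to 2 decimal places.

By the marginal value theorem, leave when the instantaneous gain rate g'(t) equals the habitat-wide average g(t)/(T + t).
g'(t) = 0.6·391·t^-0.4. Setting 0.6·391·t^-0.4 = 391·t^0.6/(17.1+t) gives 0.6(17.1+t) = t, so 0.40·t = 0.6×17.1.
t* = 0.6×17.1/0.40 = 25.65 min.

25.65 min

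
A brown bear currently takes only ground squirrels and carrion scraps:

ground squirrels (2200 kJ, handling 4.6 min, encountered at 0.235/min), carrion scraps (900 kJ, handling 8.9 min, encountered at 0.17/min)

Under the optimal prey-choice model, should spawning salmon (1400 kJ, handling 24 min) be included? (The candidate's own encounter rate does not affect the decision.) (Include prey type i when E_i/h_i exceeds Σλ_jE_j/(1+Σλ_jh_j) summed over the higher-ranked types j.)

No

On ground squirrels and carrion scraps alone, R = ΣλE/(1+Σλh) = 670/3.594 = 186.4 kJ/min.
spawning salmon: E/h = 1400/24 = 58.33 kJ/min.
Since 58.33 < R, time spent handling spawning salmon is better spent searching.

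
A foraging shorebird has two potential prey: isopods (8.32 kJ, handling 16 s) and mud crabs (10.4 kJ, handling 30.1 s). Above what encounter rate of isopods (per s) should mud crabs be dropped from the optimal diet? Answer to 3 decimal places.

Drop mud crabs once their profitability E₂/h₂ falls below the rate achievable on isopods alone: E₂/h₂ = λE₁/(1 + λh₁).
Solve for λ: λE₁h₂ = E₂(1 + λh₁) → λ(E₁h₂ − E₂h₁) = E₂ → λ = E₂/(E₁h₂ − E₂h₁).
λ = 10.4/(8.32×30.1 − 10.4×16) = 10.4/84.03 = 0.1238 per s.

0.124 per s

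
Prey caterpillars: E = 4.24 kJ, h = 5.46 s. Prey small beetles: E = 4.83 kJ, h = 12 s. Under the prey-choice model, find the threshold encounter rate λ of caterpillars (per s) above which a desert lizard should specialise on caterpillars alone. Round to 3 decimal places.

At the threshold, the rate on caterpillars alone equals the profitability of small beetles: λ·4.24/(1 + λ·5.46) = 4.83/12 = 0.4025.
Rearranging, λ(4.24 − 0.4025×5.46) = 0.4025, so λ = 0.4025/2.042 = 0.1971 per s.

0.197 per s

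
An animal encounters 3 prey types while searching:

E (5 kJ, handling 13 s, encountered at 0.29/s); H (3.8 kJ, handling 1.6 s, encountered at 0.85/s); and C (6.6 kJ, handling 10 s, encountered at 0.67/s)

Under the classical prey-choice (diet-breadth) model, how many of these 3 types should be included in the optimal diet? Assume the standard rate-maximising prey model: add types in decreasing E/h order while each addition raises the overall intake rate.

1

Profitabilities (E/h, kJ/s): H 2.37, C 0.66, E 0.385. Add prey in this order while the next type's profitability exceeds the intake rate on those already taken.
Rate on top 1: 1.369. C: 0.66 < 1.369 → exclude; stop.
Optimal diet: H — 1 of 3 types.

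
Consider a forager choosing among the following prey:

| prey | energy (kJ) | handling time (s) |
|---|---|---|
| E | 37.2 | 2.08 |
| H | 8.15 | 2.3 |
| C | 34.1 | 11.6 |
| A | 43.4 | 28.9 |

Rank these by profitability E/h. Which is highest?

E

In descending order of E/h:
E: 37.2/2.08 = 17.9 kJ/s
H: 8.15/2.3 = 3.54 kJ/s
C: 34.1/11.6 = 2.94 kJ/s
A: 43.4/28.9 = 1.5 kJ/s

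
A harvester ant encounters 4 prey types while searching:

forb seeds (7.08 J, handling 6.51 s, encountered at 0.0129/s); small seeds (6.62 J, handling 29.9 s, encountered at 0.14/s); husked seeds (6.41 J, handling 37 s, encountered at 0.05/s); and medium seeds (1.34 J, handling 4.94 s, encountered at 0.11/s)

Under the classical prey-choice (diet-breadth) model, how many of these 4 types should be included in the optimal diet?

3

Rank by E/h (J/s): forb seeds 1.09, medium seeds 0.271, small seeds 0.221, husked seeds 0.173. Include each in turn until the next type's E/h falls below the running intake rate.
Rate on top 1: 0.08426. medium seeds: 0.271 > 0.08426 → include.
Rate on top 2: 0.1467. small seeds: 0.221 > 0.1467 → include.
Rate on top 3: 0.2005. husked seeds: 0.173 < 0.2005 → exclude; stop.
Optimal diet: forb seeds, medium seeds, small seeds — 3 of 4 types.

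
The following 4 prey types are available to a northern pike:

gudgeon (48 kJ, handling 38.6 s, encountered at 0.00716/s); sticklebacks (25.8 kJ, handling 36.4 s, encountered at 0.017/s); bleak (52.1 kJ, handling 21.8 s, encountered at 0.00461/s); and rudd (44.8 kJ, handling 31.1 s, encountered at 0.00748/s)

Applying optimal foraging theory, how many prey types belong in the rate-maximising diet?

4

Rank by E/h (kJ/s): bleak 2.39, rudd 1.44, gudgeon 1.24, sticklebacks 0.709. Include each in turn until the next type's E/h falls below the running intake rate.
Rate on top 1: 0.2182. rudd: 1.44 > 0.2182 → include.
Rate on top 2: 0.4315. gudgeon: 1.24 > 0.4315 → include.
Rate on top 3: 0.571. sticklebacks: 0.709 > 0.571 → include.
Optimal diet: bleak, rudd, gudgeon, sticklebacks — 4 of 4 types.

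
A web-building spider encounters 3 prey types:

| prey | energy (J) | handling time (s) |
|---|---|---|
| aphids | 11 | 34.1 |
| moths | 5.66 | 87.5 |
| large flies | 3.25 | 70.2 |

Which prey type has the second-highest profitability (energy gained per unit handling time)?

Profitability E/h (J/s): aphids = 11/34.1 = 0.323, moths = 5.66/87.5 = 0.0647, large flies = 3.25/70.2 = 0.0463.
Ranked: aphids > moths > large flies.

moths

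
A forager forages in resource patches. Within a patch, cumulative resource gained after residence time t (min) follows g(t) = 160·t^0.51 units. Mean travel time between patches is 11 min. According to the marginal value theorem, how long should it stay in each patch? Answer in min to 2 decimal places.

Maximise g(t)/(T+t): set derivative to zero → g'(t)(T+t) = g(t).
g'(t) = 0.51·160·t^-0.49. Setting 0.51·160·t^-0.49 = 160·t^0.51/(11+t) gives 0.51(11+t) = t, so 0.49·t = 0.51×11.
t* = 0.51×11/0.49 = 11.45 min.

11.45 min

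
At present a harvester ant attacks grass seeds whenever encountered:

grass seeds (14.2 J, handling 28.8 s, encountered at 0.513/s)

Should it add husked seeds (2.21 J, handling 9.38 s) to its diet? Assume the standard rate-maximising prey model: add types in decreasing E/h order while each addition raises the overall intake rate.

On grass seeds alone, R = ΣλE/(1+Σλh) = 7.285/15.77 = 0.4618 J/s.
husked seeds: E/h = 2.21/9.38 = 0.2356 J/s.
0.2356 < 0.4618, so adding husked seeds would lower the average — exclude it.

No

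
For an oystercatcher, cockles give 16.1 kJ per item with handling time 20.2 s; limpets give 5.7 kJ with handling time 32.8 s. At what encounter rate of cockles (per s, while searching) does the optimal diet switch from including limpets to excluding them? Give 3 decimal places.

At the threshold, the rate on cockles alone equals the profitability of limpets: λ·16.1/(1 + λ·20.2) = 5.7/32.8 = 0.1738.
Rearranging, λ(16.1 − 0.1738×20.2) = 0.1738, so λ = 0.1738/12.59 = 0.0138 per s.

0.014 per s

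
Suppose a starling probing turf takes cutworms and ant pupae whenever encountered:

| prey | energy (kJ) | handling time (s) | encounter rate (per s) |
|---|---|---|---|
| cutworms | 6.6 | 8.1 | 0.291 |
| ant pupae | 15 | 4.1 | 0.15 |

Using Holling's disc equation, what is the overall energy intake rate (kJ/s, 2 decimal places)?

1.05 kJ/s

Energy encountered per unit search time: 0.291×6.6 + 0.15×15 = 4.171 kJ/s.
Handling time per unit search time: 0.291×8.1 + 0.15×4.1 = 2.972.
Rate = 4.171/(1 + 2.972) = 1.05 kJ/s.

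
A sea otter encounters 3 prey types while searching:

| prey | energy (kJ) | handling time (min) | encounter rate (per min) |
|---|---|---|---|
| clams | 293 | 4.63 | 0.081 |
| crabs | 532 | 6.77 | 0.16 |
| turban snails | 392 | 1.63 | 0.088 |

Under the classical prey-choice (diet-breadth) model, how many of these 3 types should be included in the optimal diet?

Profitabilities (E/h, kJ/min): turban snails 240, crabs 78.6, clams 63.3. Add prey in this order while the next type's profitability exceeds the intake rate on those already taken.
Rate on top 1: 30.17. crabs: 78.6 > 30.17 → include.
Rate on top 2: 53.72. clams: 63.3 > 53.72 → include.
Optimal diet: turban snails, crabs, clams — 3 of 3 types.

3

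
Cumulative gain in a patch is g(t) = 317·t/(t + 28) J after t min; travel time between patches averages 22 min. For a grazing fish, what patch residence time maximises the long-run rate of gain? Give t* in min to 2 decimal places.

Maximise g(t)/(T+t): set derivative to zero → g'(t)(T+t) = g(t).
g'(t) = 317·28/(t + 28)². Setting 317·28/(t+28)² = 317t/[(t+28)(22+t)] gives 28(22+t) = t(t+28), so t² = 28×22 = 616.
t* = √616 = 24.82 min.

24.82 min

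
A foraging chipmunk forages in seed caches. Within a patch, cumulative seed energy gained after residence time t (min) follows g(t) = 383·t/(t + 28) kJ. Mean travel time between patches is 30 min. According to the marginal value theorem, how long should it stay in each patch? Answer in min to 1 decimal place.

By the marginal value theorem, leave when the instantaneous gain rate g'(t) equals the habitat-wide average g(t)/(T + t).
g'(t) = 383·28/(t + 28)². Setting 383·28/(t+28)² = 383t/[(t+28)(30+t)] gives 28(30+t) = t(t+28), so t² = 28×30 = 840.
t* = √840 = 28.98 min.

29.0 min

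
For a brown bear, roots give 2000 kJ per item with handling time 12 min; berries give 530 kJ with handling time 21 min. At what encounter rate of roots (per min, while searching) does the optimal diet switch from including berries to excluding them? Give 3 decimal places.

The zero-one rule: include berries iff E₂/h₂ > λE₁/(1+λh₁). Equality gives the switch point.
λE₁h₂ = E₂ + λE₂h₁ ⇒ λ = E₂/(E₁h₂ − E₂h₁) = 530/(4.2e+04 − 6360) = 0.01487 per min.

0.015 per min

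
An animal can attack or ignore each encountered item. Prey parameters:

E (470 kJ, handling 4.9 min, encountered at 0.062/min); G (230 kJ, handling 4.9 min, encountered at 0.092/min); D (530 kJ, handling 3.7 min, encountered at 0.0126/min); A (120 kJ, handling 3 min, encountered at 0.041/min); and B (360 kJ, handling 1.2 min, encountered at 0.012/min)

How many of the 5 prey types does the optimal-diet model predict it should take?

Rank by E/h (kJ/min): B 300, D 143, E 95.9, G 46.9, A 40. Include each in turn until the next type's E/h falls below the running intake rate.
Rate on top 1: 4.259. D: 143 > 4.259 → include.
Rate on top 2: 10.37. E: 95.9 > 10.37 → include.
Rate on top 3: 29.41. G: 46.9 > 29.41 → include.
Rate on top 4: 33.76. A: 40 > 33.76 → include.
Optimal diet: B, D, E, G, A — 5 of 5 types.

5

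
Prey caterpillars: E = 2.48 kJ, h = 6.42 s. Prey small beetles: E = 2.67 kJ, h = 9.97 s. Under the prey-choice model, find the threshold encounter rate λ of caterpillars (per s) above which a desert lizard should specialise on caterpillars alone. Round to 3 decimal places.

The zero-one rule: include small beetles iff E₂/h₂ > λE₁/(1+λh₁). Equality gives the switch point.
λE₁h₂ = E₂ + λE₂h₁ ⇒ λ = E₂/(E₁h₂ − E₂h₁) = 2.67/(24.73 − 17.14) = 0.352 per s.

0.352 per s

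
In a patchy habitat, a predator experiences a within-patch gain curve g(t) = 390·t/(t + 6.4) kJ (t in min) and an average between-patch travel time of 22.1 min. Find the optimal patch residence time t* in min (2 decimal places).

11.89 min

Maximise g(t)/(T+t): set derivative to zero → g'(t)(T+t) = g(t).
g'(t) = 390·6.4/(t + 6.4)². Setting 390·6.4/(t+6.4)² = 390t/[(t+6.4)(22.1+t)] gives 6.4(22.1+t) = t(t+6.4), so t² = 6.4×22.1 = 141.4.
t* = √141.4 = 11.89 min.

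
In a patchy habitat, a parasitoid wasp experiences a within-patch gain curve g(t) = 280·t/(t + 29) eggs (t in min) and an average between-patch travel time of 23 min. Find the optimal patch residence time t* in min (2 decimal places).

Maximise g(t)/(T+t): set derivative to zero → g'(t)(T+t) = g(t).
g'(t) = 280·29/(t + 29)². Setting 280·29/(t+29)² = 280t/[(t+29)(23+t)] gives 29(23+t) = t(t+29), so t² = 29×23 = 667.
t* = √667 = 25.83 min.

25.83 min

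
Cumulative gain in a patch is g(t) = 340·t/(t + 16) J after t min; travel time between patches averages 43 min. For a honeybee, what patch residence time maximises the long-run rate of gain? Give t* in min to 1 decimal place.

26.2 min

Maximise g(t)/(T+t): set derivative to zero → g'(t)(T+t) = g(t).
g'(t) = 340·16/(t + 16)². Setting 340·16/(t+16)² = 340t/[(t+16)(43+t)] gives 16(43+t) = t(t+16), so t² = 16×43 = 688.
t* = √688 = 26.23 min.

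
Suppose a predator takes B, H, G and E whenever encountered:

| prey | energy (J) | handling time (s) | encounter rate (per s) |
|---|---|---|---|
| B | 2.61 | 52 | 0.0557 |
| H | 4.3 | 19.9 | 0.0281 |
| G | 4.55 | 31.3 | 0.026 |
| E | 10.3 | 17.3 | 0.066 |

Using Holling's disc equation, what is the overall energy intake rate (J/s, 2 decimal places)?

Energy encountered per unit search time: 0.0557×2.61 + 0.0281×4.3 + 0.026×4.55 + 0.066×10.3 = 1.064 J/s.
Handling time per unit search time: 0.0557×52 + 0.0281×19.9 + 0.026×31.3 + 0.066×17.3 = 5.411.
Rate = 1.064/(1 + 5.411) = 0.166 J/s.

0.17 J/s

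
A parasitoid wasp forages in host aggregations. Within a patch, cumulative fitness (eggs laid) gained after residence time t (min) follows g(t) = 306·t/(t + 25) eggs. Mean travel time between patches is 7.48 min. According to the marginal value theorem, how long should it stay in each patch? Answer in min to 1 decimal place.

13.7 min

Maximise g(t)/(T+t): set derivative to zero → g'(t)(T+t) = g(t).
g'(t) = 306·25/(t + 25)². Setting 306·25/(t+25)² = 306t/[(t+25)(7.48+t)] gives 25(7.48+t) = t(t+25), so t² = 25×7.48 = 187.
t* = √187 = 13.67 min.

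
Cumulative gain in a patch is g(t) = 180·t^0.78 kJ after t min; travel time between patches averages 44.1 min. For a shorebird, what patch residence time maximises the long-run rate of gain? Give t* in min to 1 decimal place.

Optimal t* satisfies g'(t*) = g(t*)/(T + t*).
g'(t) = 0.78·180·t^-0.22. Setting 0.78·180·t^-0.22 = 180·t^0.78/(44.1+t) gives 0.78(44.1+t) = t, so 0.22·t = 0.78×44.1.
t* = 0.78×44.1/0.22 = 156.4 min.

156.4 min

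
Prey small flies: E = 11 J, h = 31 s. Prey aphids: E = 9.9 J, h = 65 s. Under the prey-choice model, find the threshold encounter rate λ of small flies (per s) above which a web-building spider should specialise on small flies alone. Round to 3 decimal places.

The zero-one rule: include aphids iff E₂/h₂ > λE₁/(1+λh₁). Equality gives the switch point.
λE₁h₂ = E₂ + λE₂h₁ ⇒ λ = E₂/(E₁h₂ − E₂h₁) = 9.9/(715 − 306.9) = 0.02426 per s.

0.024 per s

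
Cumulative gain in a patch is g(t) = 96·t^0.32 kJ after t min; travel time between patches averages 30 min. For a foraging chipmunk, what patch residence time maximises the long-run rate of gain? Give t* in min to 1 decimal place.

Maximise g(t)/(T+t): set derivative to zero → g'(t)(T+t) = g(t).
g'(t) = 0.32·96·t^-0.68. Setting 0.32·96·t^-0.68 = 96·t^0.32/(30+t) gives 0.32(30+t) = t, so 0.68·t = 0.32×30.
t* = 0.32×30/0.68 = 14.12 min.

14.1 min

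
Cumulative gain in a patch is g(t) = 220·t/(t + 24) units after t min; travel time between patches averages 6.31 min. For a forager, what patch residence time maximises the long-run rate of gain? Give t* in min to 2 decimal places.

12.31 min

Maximise g(t)/(T+t): set derivative to zero → g'(t)(T+t) = g(t).
g'(t) = 220·24/(t + 24)². Setting 220·24/(t+24)² = 220t/[(t+24)(6.31+t)] gives 24(6.31+t) = t(t+24), so t² = 24×6.31 = 151.4.
t* = √151.4 = 12.31 min.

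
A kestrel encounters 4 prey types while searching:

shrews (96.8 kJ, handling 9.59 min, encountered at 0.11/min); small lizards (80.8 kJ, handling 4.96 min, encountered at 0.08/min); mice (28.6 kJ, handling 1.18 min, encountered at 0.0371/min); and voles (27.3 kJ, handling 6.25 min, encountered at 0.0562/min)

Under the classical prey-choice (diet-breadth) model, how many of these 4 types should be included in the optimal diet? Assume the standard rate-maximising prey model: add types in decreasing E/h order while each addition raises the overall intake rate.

Profitabilities (E/h, kJ/min): mice 24.2, small lizards 16.3, shrews 10.1, voles 4.37. Add prey in this order while the next type's profitability exceeds the intake rate on those already taken.
Rate on top 1: 1.017. small lizards: 16.3 > 1.017 → include.
Rate on top 2: 5.224. shrews: 10.1 > 5.224 → include.
Rate on top 3: 7.282. voles: 4.37 < 7.282 → exclude; stop.
Optimal diet: mice, small lizards, shrews — 3 of 4 types.

3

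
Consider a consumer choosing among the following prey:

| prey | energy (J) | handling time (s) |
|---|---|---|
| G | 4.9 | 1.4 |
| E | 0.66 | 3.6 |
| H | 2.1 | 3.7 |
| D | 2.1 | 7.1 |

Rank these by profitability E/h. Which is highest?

G

Profitability E/h (J/s): G = 4.9/1.4 = 3.5, E = 0.66/3.6 = 0.183, H = 2.1/3.7 = 0.568, D = 2.1/7.1 = 0.296.
Ranked: G > H > D > E.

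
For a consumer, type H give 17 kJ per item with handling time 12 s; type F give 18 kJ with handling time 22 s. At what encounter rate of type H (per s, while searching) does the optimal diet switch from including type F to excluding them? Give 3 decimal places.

Drop type F once their profitability E₂/h₂ falls below the rate achievable on type H alone: E₂/h₂ = λE₁/(1 + λh₁).
Solve for λ: λE₁h₂ = E₂(1 + λh₁) → λ(E₁h₂ − E₂h₁) = E₂ → λ = E₂/(E₁h₂ − E₂h₁).
λ = 18/(17×22 − 18×12) = 18/158 = 0.1139 per s.

0.114 per s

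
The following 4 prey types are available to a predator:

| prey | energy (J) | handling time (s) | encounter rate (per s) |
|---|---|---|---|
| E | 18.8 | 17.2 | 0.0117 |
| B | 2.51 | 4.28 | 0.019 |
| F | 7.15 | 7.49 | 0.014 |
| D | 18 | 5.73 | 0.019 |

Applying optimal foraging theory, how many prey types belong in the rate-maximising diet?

Profitabilities (E/h, J/s): D 3.14, E 1.09, F 0.955, B 0.586. Add prey in this order while the next type's profitability exceeds the intake rate on those already taken.
Rate on top 1: 0.3084. E: 1.09 > 0.3084 → include.
Rate on top 2: 0.4289. F: 0.955 > 0.4289 → include.
Rate on top 3: 0.4679. B: 0.586 > 0.4679 → include.
Optimal diet: D, E, F, B — 4 of 4 types.

4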